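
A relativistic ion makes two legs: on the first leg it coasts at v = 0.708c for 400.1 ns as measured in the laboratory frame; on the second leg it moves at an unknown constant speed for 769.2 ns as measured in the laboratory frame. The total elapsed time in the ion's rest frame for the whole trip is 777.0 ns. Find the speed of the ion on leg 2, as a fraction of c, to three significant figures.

Leg 1: γ = 1/√(1 − 0.708²) = 1/√0.4987 = 1.416; τ_1 = 400.1/1.416 = 282.6 ns.
Leg 2: speed unknown; τ_2 = 769.2/γ_2.
Total proper time: 282.6 + τ_2 = 777.0, so τ_2 = 777.0 − 282.6 = 494.4 ns.
γ_2 = 769.2/494.4 = 1.556; β = √(1 − 1/γ²) = √0.5868.

β = 0.766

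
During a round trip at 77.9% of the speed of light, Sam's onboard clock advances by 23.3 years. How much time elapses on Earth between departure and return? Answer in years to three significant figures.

β = 0.779; γ = 1/√(1 − 0.779²) = 1/√0.3932 = 1.595
Earth-frame duration is the dilated interval: Δt = γτ = 1.595 × 23.3 years.

Δt = 37.2 years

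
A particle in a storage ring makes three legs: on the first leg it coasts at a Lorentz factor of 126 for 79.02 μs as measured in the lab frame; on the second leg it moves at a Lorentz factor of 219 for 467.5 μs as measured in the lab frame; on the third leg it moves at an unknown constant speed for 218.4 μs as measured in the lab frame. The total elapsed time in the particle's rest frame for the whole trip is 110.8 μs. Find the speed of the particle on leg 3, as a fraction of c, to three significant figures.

Leg 1: γ = 126; τ_1 = 79.02/126.0 = 0.6271 μs.
Leg 2: γ = 219; τ_2 = 467.5/219.0 = 2.135 μs.
Leg 3: speed unknown; τ_3 = 218.4/γ_3.
Total proper time: 0.6271 + 2.135 + τ_3 = 110.8, so τ_3 = 110.8 − 2.762 = 108.0 μs.
γ_3 = 218.4/108.0 = 2.022; β = √(1 − 1/γ²) = √0.7553.

β = 0.869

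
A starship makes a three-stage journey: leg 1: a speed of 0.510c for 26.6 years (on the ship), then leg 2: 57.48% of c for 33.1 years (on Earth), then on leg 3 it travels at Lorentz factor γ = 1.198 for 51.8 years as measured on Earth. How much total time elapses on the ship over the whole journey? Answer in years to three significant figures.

τ = 96.9 years

Leg 1: 26.6 years is already measured on the ship.
Leg 2: β = 0.5748; γ = 1/√(1 − 0.5748²) = 1/√0.6696 = 1.222; τ_2 = 33.1/1.222 = 27.09 years.
Leg 3: γ = 1.198; τ_3 = 51.8/1.198 = 43.24 years.
Total: 26.60 + 27.09 + 43.24 years.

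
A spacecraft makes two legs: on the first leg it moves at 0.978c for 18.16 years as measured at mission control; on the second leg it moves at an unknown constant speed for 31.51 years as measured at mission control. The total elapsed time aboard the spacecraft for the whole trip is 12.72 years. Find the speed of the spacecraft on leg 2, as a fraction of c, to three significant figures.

β = 0.959

Leg 1: γ = 1/√(1 − 0.978²) = 1/√0.04352 = 4.794; τ_1 = 18.16/4.794 = 3.788 years.
Leg 2: speed unknown; τ_2 = 31.51/γ_2.
Total proper time: 3.788 + τ_2 = 12.72, so τ_2 = 12.72 − 3.788 = 8.932 years.
γ_2 = 31.51/8.932 = 3.528; β = √(1 − 1/γ²) = √0.9197.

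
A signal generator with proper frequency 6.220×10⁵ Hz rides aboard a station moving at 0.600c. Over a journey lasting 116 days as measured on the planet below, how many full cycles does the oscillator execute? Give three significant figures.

γ = 1/√(1 − 0.600²) = 5/4 = 1.250
The oscillator's own cycle count is N = f × τ where τ is the proper time aboard the station. τ = Δt/γ = 116/1.250 = 92.80 days = 8.018×10⁶ s.
N = 6.220×10⁵ × 8.018×10⁶ = 4.987×10¹².

N = 4.99×10¹²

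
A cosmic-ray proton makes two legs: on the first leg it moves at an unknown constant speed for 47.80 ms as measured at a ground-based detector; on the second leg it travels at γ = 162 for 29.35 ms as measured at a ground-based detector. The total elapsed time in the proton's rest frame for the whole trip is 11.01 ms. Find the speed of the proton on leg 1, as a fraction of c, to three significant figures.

Leg 1: speed unknown; τ_1 = 47.80/γ_1.
Leg 2: γ = 162; τ_2 = 29.35/162.0 = 0.1812 ms.
Total proper time: τ_1 + 0.1812 = 11.01, so τ_1 = 11.01 − 0.1812 = 10.83 ms.
γ_1 = 47.80/10.83 = 4.414; β = √(1 − 1/γ²) = √0.9487.

β = 0.974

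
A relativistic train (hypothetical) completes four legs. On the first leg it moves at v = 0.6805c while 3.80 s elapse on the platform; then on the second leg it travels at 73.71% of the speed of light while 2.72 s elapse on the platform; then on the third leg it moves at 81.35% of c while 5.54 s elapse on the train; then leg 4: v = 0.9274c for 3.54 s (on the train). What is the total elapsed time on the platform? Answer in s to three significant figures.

Δt = 25.5 s

Leg 1: 3.80 s is already measured on the platform.
Leg 2: 2.72 s is already measured on the platform.
Leg 3: β = 0.8135; γ = 1/√(1 − 0.8135²) = 1/√0.3382 = 1.719; Δt_3 = 1.719 × 5.54 = 9.526 s.
Leg 4: γ = 1/√(1 − 0.9274²) = 1/√0.1399 = 2.673; Δt_4 = 2.673 × 3.54 = 9.463 s.
Total: 3.800 + 2.720 + 9.526 + 9.463 s.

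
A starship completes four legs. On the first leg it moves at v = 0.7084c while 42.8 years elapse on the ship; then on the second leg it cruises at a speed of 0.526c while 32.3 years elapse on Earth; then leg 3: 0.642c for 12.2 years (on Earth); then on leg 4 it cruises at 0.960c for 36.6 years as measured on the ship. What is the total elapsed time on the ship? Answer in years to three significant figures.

Leg 1: 42.8 years is already measured on the ship.
Leg 2: γ = 1/√(1 − 0.526²) = 1/√0.7233 = 1.176; τ_2 = 32.3/1.176 = 27.47 years.
Leg 3: γ = 1/√(1 − 0.642²) = 1/√0.5878 = 1.304; τ_3 = 12.2/1.304 = 9.354 years.
Leg 4: 36.6 years is already measured on the ship.
Total: 42.80 + 27.47 + 9.354 + 36.60 years.

τ = 116 years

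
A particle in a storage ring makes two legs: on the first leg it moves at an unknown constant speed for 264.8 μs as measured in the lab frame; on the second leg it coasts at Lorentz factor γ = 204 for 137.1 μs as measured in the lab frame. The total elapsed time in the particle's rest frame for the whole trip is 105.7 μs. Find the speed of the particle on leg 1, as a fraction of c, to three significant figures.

β = 0.918

Leg 1: speed unknown; τ_1 = 264.8/γ_1.
Leg 2: γ = 204; τ_2 = 137.1/204.0 = 0.6721 μs.
Total proper time: τ_1 + 0.6721 = 105.7, so τ_1 = 105.7 − 0.6721 = 105.0 μs.
γ_1 = 264.8/105.0 = 2.521; β = √(1 − 1/γ²) = √0.8427.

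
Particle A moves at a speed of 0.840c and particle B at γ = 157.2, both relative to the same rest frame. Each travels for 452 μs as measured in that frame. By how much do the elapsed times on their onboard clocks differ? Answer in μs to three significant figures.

|τ_A − τ_B| = 242 μs

A: γ = 1/√(1 − 0.840²) = 1/√0.2944 = 1.843; τ_A = 452/1.843 = 245.2 μs.
B: γ = 157.2; τ_B = 452/157.2 = 2.875 μs.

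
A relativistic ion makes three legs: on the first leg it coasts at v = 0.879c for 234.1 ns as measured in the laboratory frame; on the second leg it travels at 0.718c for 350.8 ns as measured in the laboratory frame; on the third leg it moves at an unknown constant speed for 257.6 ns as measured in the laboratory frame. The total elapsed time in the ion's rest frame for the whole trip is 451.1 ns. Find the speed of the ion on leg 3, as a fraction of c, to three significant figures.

Leg 1: γ = 1/√(1 − 0.879²) = 1/√0.2274 = 2.097; τ_1 = 234.1/2.097 = 111.6 ns.
Leg 2: γ = 1/√(1 − 0.718²) = 1/√0.4845 = 1.437; τ_2 = 350.8/1.437 = 244.2 ns.
Leg 3: speed unknown; τ_3 = 257.6/γ_3.
Total proper time: 111.6 + 244.2 + τ_3 = 451.1, so τ_3 = 451.1 − 355.8 = 95.30 ns.
γ_3 = 257.6/95.30 = 2.703; β = √(1 − 1/γ²) = √0.8631.

β = 0.929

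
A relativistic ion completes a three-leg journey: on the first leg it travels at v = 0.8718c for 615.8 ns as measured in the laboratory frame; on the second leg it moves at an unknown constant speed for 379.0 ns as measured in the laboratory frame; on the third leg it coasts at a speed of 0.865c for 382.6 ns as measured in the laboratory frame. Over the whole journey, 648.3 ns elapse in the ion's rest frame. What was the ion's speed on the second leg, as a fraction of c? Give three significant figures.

β = 0.913

Leg 1: γ = 1/√(1 − 0.8718²) = 1/√0.2400 = 2.041; τ_1 = 615.8/2.041 = 301.7 ns.
Leg 2: speed unknown; τ_2 = 379.0/γ_2.
Leg 3: γ = 1/√(1 − 0.865²) = 1/√0.2518 = 1.993; τ_3 = 382.6/1.993 = 192.0 ns.
Total proper time: 301.7 + τ_2 + 192.0 = 648.3, so τ_2 = 648.3 − 493.6 = 154.7 ns.
γ_2 = 379.0/154.7 = 2.450; β = √(1 − 1/γ²) = √0.8335.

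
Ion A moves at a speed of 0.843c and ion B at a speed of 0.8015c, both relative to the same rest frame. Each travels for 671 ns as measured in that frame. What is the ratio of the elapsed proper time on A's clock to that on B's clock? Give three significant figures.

τ_A/τ_B = 0.900

A: γ = 1/√(1 − 0.843²) = 1/√0.2894 = 1.859. B: γ = 1/√(1 − 0.8015²) = 1/√0.3576 = 1.672.
τ_A/τ_B = γ_B/γ_A = 1.672/1.859 = 0.8995, so τ_A/τ_B = 0.8995.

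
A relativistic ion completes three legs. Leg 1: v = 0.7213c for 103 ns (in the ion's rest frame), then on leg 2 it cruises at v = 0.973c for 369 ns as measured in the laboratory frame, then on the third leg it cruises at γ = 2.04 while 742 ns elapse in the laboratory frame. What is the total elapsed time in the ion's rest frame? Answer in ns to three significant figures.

τ = 552 ns

Leg 1: 103 ns is already measured in the ion's rest frame.
Leg 2: γ = 1/√(1 − 0.973²) = 1/√0.05327 = 4.333; τ_2 = 369/4.333 = 85.17 ns.
Leg 3: γ = 2.04; τ_3 = 742/2.040 = 363.7 ns.
Total: 103.0 + 85.17 + 363.7 ns.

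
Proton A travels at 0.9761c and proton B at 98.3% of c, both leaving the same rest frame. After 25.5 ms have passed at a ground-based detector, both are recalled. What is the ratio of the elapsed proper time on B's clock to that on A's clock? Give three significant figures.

A: γ = 1/√(1 − 0.9761²) = 1/√0.04723 = 4.601. B: β = 0.983; γ = 1/√(1 − 0.983²) = 1/√0.03371 = 5.446.
τ_A/τ_B = γ_B/γ_A = 5.446/4.601 = 1.184, so τ_B/τ_A = 0.8449.

τ_B/τ_A = 0.845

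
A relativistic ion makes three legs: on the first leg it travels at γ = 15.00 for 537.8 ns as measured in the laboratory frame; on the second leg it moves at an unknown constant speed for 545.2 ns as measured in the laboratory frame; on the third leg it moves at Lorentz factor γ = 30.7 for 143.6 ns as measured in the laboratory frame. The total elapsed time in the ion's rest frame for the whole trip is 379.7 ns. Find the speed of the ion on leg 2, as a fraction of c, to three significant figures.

Leg 1: γ = 15.00; τ_1 = 537.8/15.00 = 35.85 ns.
Leg 2: speed unknown; τ_2 = 545.2/γ_2.
Leg 3: γ = 30.7; τ_3 = 143.6/30.70 = 4.678 ns.
Total proper time: 35.85 + τ_2 + 4.678 = 379.7, so τ_2 = 379.7 − 40.53 = 339.2 ns.
γ_2 = 545.2/339.2 = 1.607; β = √(1 − 1/γ²) = √0.6130.

β = 0.783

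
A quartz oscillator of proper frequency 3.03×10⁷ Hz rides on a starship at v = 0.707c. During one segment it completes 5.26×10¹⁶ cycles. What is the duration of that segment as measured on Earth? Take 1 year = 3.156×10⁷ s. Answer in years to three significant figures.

γ = 1/√(1 − 0.707²) = 1/√0.5002 = 1.414
Proper time for N cycles: τ = N/f = 5.26×10¹⁶/(3.03×10⁷) = 1.736×10⁹ s = 55.01 years.
Lab-frame duration Δt = γτ = 1.414 × 55.01 = 77.78 years.

Δt = 77.8 years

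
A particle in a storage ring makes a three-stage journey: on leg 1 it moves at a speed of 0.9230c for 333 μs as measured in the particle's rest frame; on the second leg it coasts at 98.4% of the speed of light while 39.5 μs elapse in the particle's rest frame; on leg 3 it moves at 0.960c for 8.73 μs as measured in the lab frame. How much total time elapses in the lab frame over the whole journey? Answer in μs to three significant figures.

Δt = 1100 μs

Leg 1: γ = 1/√(1 − 0.9230²) = 1/√0.1481 = 2.599; Δt_1 = 2.599 × 333 = 865.4 μs.
Leg 2: β = 0.984; γ = 1/√(1 − 0.984²) = 1/√0.03174 = 5.613; Δt_2 = 5.613 × 39.5 = 221.7 μs.
Leg 3: 8.73 μs is already measured in the lab frame.
Total: 865.4 + 221.7 + 8.730 μs.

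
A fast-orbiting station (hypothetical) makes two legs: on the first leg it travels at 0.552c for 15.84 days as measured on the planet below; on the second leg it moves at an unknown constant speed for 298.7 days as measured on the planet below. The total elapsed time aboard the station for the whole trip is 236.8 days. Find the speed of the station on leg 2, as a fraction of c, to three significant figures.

β = 0.663

Leg 1: γ = 1/√(1 − 0.552²) = 1/√0.6953 = 1.199; τ_1 = 15.84/1.199 = 13.21 days.
Leg 2: speed unknown; τ_2 = 298.7/γ_2.
Total proper time: 13.21 + τ_2 = 236.8, so τ_2 = 236.8 − 13.21 = 223.6 days.
γ_2 = 298.7/223.6 = 1.336; β = √(1 − 1/γ²) = √0.4397.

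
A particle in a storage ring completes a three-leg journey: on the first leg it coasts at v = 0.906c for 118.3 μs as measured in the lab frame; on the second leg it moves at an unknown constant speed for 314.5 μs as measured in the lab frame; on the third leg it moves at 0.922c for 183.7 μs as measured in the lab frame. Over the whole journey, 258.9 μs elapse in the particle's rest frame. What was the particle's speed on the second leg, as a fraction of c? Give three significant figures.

β = 0.899

Leg 1: γ = 1/√(1 − 0.906²) = 1/√0.1792 = 2.363; τ_1 = 118.3/2.363 = 50.07 μs.
Leg 2: speed unknown; τ_2 = 314.5/γ_2.
Leg 3: γ = 1/√(1 − 0.922²) = 1/√0.1499 = 2.583; τ_3 = 183.7/2.583 = 71.13 μs.
Total proper time: 50.07 + τ_2 + 71.13 = 258.9, so τ_2 = 258.9 − 121.2 = 137.7 μs.
γ_2 = 314.5/137.7 = 2.284; β = √(1 − 1/γ²) = √0.8083.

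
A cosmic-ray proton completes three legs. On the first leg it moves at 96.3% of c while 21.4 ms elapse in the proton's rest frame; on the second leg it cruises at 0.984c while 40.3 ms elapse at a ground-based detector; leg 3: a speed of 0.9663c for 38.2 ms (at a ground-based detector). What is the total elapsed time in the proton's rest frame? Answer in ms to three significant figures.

τ = 38.4 ms

Leg 1: 21.4 ms is already measured in the proton's rest frame.
Leg 2: γ = 1/√(1 − 0.984²) = 1/√0.03174 = 5.613; τ_2 = 40.3/5.613 = 7.180 ms.
Leg 3: γ = 1/√(1 − 0.9663²) = 1/√0.06626 = 3.885; τ_3 = 38.2/3.885 = 9.833 ms.
Total: 21.40 + 7.180 + 9.833 ms.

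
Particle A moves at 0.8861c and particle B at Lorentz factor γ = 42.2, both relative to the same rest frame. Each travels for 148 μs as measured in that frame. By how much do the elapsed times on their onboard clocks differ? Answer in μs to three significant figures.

A: γ = 1/√(1 − 0.8861²) = 1/√0.2148 = 2.158; τ_A = 148/2.158 = 68.60 μs.
B: γ = 42.2; τ_B = 148/42.20 = 3.507 μs.

|τ_A − τ_B| = 65.1 μs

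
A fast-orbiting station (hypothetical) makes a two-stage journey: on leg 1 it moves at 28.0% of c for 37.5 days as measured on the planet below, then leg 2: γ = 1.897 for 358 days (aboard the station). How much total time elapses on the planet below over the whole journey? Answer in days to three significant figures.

Leg 1: 37.5 days is already measured on the planet below.
Leg 2: γ = 1.897; Δt_2 = 1.897 × 358 = 679.1 days.
Total: 37.50 + 679.1 days.

Δt = 717 days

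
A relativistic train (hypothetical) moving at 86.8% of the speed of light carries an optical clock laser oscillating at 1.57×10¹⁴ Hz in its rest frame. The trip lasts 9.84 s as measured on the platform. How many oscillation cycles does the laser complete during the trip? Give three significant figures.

N = 7.67×10¹⁴

β = 0.868; γ = 1/√(1 − 0.868²) = 1/√0.2466 = 2.014
The oscillator's own cycle count is N = f × τ where τ is the proper time on the train. τ = Δt/γ = 9.84/2.014 = 4.886 s = 4.886×10⁰ s.
N = 1.57×10¹⁴ × 4.886×10⁰ = 7.671×10¹⁴.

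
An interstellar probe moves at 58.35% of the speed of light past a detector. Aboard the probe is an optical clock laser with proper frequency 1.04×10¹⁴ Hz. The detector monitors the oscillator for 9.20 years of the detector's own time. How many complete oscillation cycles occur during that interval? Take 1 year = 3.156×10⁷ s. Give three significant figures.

β = 0.5835; γ = 1/√(1 − 0.5835²) = 1/√0.6595 = 1.231
During 9.20 years of lab time, the oscillator's proper time advances by τ = Δt/γ = 9.20/1.231 = 7.471 years = 2.358×10⁸ s.
N = f × τ = 1.04×10¹⁴ × 2.358×10⁸ = 2.452×10²².

N = 2.45×10²²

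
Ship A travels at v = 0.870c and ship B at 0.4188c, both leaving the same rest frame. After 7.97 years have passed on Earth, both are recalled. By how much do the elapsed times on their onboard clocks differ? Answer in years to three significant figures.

A: γ = 1/√(1 − 0.870²) = 1/√0.2431 = 2.028; τ_A = 7.97/2.028 = 3.930 years.
B: γ = 1/√(1 − 0.4188²) = 1/√0.8246 = 1.101; τ_B = 7.97/1.101 = 7.237 years.

|τ_A − τ_B| = 3.31 years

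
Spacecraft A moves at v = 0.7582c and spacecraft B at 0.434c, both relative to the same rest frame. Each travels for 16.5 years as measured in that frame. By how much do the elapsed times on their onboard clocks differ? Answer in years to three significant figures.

A: γ = 1/√(1 − 0.7582²) = 1/√0.4251 = 1.534; τ_A = 16.5/1.534 = 10.76 years.
B: γ = 1/√(1 − 0.434²) = 1/√0.8116 = 1.110; τ_B = 16.5/1.110 = 14.87 years.

|τ_A − τ_B| = 4.11 years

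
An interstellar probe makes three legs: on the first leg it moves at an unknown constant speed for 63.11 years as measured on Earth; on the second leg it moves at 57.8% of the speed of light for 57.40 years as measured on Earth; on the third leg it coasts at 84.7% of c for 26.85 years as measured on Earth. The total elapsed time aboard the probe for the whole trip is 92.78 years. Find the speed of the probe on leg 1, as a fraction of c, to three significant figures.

β = 0.865

Leg 1: speed unknown; τ_1 = 63.11/γ_1.
Leg 2: β = 0.578; γ = 1/√(1 − 0.578²) = 1/√0.6659 = 1.225; τ_2 = 57.40/1.225 = 46.84 years.
Leg 3: β = 0.847; γ = 1/√(1 − 0.847²) = 1/√0.2826 = 1.881; τ_3 = 26.85/1.881 = 14.27 years.
Total proper time: τ_1 + 46.84 + 14.27 = 92.78, so τ_1 = 92.78 − 61.11 = 31.67 years.
γ_1 = 63.11/31.67 = 1.993; β = √(1 − 1/γ²) = √0.7482.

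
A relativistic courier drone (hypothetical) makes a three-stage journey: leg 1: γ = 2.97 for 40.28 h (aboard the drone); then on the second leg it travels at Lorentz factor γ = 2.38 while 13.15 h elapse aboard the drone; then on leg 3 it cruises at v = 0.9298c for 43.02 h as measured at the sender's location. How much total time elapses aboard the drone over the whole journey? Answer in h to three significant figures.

Leg 1: 40.28 h is already measured aboard the drone.
Leg 2: 13.15 h is already measured aboard the drone.
Leg 3: γ = 1/√(1 − 0.9298²) = 1/√0.1355 = 2.717; τ_3 = 43.02/2.717 = 15.83 h.
Total: 40.28 + 13.15 + 15.83 h.

τ = 69.3 h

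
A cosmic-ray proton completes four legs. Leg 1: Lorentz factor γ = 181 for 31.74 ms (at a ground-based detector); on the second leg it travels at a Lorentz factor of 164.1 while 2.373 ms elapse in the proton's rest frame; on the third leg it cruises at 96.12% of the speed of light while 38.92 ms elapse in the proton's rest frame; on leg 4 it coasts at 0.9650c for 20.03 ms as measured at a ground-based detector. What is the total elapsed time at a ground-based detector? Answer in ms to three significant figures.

Δt = 582 ms

Leg 1: 31.74 ms is already measured at a ground-based detector.
Leg 2: γ = 164.1; Δt_2 = 164.1 × 2.373 = 389.4 ms.
Leg 3: β = 0.9612; γ = 1/√(1 − 0.9612²) = 1/√0.07609 = 3.625; Δt_3 = 3.625 × 38.92 = 141.1 ms.
Leg 4: 20.03 ms is already measured at a ground-based detector.
Total: 31.74 + 389.4 + 141.1 + 20.03 ms.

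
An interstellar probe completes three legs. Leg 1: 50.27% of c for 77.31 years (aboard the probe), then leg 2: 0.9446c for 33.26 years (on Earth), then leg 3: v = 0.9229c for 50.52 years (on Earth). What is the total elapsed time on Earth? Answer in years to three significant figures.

Leg 1: β = 0.5027; γ = 1/√(1 − 0.5027²) = 1/√0.7473 = 1.157; Δt_1 = 1.157 × 77.31 = 89.43 years.
Leg 2: 33.26 years is already measured on Earth.
Leg 3: 50.52 years is already measured on Earth.
Total: 89.43 + 33.26 + 50.52 years.

Δt = 173 years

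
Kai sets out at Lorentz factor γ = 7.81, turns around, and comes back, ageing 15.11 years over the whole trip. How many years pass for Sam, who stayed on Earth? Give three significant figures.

γ = 7.81
Earth-frame duration is the dilated interval: Δt = γτ = 7.810 × 15.11 years.

Δt = 118 years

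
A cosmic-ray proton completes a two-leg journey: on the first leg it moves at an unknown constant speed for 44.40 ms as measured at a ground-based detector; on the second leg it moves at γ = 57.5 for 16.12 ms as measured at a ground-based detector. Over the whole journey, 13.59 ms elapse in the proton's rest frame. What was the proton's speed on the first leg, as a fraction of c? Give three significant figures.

β = 0.954

Leg 1: speed unknown; τ_1 = 44.40/γ_1.
Leg 2: γ = 57.5; τ_2 = 16.12/57.50 = 0.2803 ms.
Total proper time: τ_1 + 0.2803 = 13.59, so τ_1 = 13.59 − 0.2803 = 13.31 ms.
γ_1 = 44.40/13.31 = 3.336; β = √(1 − 1/γ²) = √0.9101.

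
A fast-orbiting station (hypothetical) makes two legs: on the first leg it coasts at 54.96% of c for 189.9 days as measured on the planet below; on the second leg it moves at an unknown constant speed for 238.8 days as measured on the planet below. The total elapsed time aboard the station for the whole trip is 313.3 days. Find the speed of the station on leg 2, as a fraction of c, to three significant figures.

Leg 1: β = 0.5496; γ = 1/√(1 − 0.5496²) = 1/√0.6979 = 1.197; τ_1 = 189.9/1.197 = 158.6 days.
Leg 2: speed unknown; τ_2 = 238.8/γ_2.
Total proper time: 158.6 + τ_2 = 313.3, so τ_2 = 313.3 − 158.6 = 154.7 days.
γ_2 = 238.8/154.7 = 1.544; β = √(1 − 1/γ²) = √0.5806.

β = 0.762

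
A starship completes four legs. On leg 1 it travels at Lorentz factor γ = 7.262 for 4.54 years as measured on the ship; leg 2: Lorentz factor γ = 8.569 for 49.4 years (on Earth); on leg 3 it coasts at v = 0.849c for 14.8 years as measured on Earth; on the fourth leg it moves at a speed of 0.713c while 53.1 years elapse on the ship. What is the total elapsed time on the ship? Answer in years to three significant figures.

Leg 1: 4.54 years is already measured on the ship.
Leg 2: γ = 8.569; τ_2 = 49.4/8.569 = 5.765 years.
Leg 3: γ = 1/√(1 − 0.849²) = 1/√0.2792 = 1.893; τ_3 = 14.8/1.893 = 7.820 years.
Leg 4: 53.1 years is already measured on the ship.
Total: 4.540 + 5.765 + 7.820 + 53.10 years.

τ = 71.2 years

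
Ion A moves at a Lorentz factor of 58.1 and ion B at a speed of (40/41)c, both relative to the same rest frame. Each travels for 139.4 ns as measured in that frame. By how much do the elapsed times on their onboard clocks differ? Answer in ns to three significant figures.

|τ_A − τ_B| = 28.2 ns

A: γ = 58.1; τ_A = 139.4/58.10 = 2.399 ns.
B: γ = 1/√(1 − (40/41)²) = 41/9 ≈ 4.556; τ_B = 139.4/4.556 = 30.60 ns.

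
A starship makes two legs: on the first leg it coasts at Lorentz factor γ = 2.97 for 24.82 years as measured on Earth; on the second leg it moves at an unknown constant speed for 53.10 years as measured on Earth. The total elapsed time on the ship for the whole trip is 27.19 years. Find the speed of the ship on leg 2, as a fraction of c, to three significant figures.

β = 0.935

Leg 1: γ = 2.97; τ_1 = 24.82/2.970 = 8.357 years.
Leg 2: speed unknown; τ_2 = 53.10/γ_2.
Total proper time: 8.357 + τ_2 = 27.19, so τ_2 = 27.19 − 8.357 = 18.83 years.
γ_2 = 53.10/18.83 = 2.820; β = √(1 − 1/γ²) = √0.8742.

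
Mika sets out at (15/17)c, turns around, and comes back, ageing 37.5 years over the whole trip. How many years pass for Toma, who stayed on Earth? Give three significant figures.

Δt = 79.7 years

γ = 1/√(1 − (15/17)²) = 17/8 = 2.125
Earth-frame duration is the dilated interval: Δt = γτ = 2.125 × 37.5 years.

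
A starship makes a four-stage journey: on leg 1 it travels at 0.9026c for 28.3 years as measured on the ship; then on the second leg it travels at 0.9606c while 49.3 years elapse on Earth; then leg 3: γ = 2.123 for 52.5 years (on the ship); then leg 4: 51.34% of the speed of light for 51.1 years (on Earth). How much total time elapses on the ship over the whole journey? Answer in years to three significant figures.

Leg 1: 28.3 years is already measured on the ship.
Leg 2: γ = 1/√(1 − 0.9606²) = 1/√0.07725 = 3.598; τ_2 = 49.3/3.598 = 13.70 years.
Leg 3: 52.5 years is already measured on the ship.
Leg 4: β = 0.5134; γ = 1/√(1 − 0.5134²) = 1/√0.7364 = 1.165; τ_4 = 51.1/1.165 = 43.85 years.
Total: 28.30 + 13.70 + 52.50 + 43.85 years.

τ = 138 years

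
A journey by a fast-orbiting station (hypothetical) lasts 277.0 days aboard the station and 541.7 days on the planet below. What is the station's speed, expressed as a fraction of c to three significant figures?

β = 0.859

The proper time is measured aboard the station (both events occur at the station's location); Δt is measured on the planet below. γ = Δt/τ = 541.7/277.0 = 1.956.
β = √(1 − 1/γ²) = √(1 − 0.2615) = √0.7385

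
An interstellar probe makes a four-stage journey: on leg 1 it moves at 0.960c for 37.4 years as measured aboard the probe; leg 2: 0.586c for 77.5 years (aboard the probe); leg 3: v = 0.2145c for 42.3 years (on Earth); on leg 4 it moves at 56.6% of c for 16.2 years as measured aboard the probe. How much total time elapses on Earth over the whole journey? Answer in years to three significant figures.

Δt = 291 years

Leg 1: γ = 1/√(1 − 0.960²) = 25/7 ≈ 3.571; Δt_1 = 3.571 × 37.4 = 133.6 years.
Leg 2: γ = 1/√(1 − 0.586²) = 1/√0.6566 = 1.234; Δt_2 = 1.234 × 77.5 = 95.64 years.
Leg 3: 42.3 years is already measured on Earth.
Leg 4: β = 0.566; γ = 1/√(1 − 0.566²) = 1/√0.6796 = 1.213; Δt_4 = 1.213 × 16.2 = 19.65 years.
Total: 133.6 + 95.64 + 42.30 + 19.65 years.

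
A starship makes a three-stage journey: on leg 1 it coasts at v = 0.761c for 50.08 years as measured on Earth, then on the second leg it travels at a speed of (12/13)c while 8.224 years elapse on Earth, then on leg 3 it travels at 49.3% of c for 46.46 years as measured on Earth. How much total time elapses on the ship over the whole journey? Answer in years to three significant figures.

τ = 76.1 years

Leg 1: γ = 1/√(1 − 0.761²) = 1/√0.4209 = 1.541; τ_1 = 50.08/1.541 = 32.49 years.
Leg 2: γ = 1/√(1 − (12/13)²) = 13/5 = 2.600; τ_2 = 8.224/2.600 = 3.163 years.
Leg 3: β = 0.493; γ = 1/√(1 − 0.493²) = 1/√0.7570 = 1.149; τ_3 = 46.46/1.149 = 40.42 years.
Total: 32.49 + 3.163 + 40.42 years.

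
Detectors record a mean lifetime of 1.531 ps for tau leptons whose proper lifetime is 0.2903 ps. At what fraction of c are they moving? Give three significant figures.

γ = Δt/τ₀ = 1.531/0.2903 = 5.274
β = √(1 − 1/γ²) = √(1 − 0.03595) = √0.9640

β = 0.982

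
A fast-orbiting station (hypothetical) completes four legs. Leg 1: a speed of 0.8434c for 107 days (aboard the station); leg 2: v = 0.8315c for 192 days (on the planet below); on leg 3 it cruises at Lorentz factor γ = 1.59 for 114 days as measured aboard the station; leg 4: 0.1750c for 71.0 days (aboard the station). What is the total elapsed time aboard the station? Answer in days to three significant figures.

Leg 1: 107 days is already measured aboard the station.
Leg 2: γ = 1/√(1 − 0.8315²) = 1/√0.3086 = 1.800; τ_2 = 192/1.800 = 106.7 days.
Leg 3: 114 days is already measured aboard the station.
Leg 4: 71.0 days is already measured aboard the station.
Total: 107.0 + 106.7 + 114.0 + 71.00 days.

τ = 399 days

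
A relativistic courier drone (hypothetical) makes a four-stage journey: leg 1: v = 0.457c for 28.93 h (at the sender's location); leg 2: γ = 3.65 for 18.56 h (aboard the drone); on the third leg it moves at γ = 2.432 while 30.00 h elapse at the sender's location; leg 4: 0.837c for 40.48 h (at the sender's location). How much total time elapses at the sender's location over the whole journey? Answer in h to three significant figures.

Δt = 167 h

Leg 1: 28.93 h is already measured at the sender's location.
Leg 2: γ = 3.65; Δt_2 = 3.650 × 18.56 = 67.74 h.
Leg 3: 30.00 h is already measured at the sender's location.
Leg 4: 40.48 h is already measured at the sender's location.
Total: 28.93 + 67.74 + 30.00 + 40.48 h.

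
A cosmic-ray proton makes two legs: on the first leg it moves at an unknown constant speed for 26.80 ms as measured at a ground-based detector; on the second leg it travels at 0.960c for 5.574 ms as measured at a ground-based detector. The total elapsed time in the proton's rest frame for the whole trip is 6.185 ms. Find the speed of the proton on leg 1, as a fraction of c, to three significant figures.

Leg 1: speed unknown; τ_1 = 26.80/γ_1.
Leg 2: γ = 1/√(1 − 0.960²) = 25/7 ≈ 3.571; τ_2 = 5.574/3.571 = 1.561 ms.
Total proper time: τ_1 + 1.561 = 6.185, so τ_1 = 6.185 − 1.561 = 4.624 ms.
γ_1 = 26.80/4.624 = 5.795; β = √(1 − 1/γ²) = √0.9702.

β = 0.985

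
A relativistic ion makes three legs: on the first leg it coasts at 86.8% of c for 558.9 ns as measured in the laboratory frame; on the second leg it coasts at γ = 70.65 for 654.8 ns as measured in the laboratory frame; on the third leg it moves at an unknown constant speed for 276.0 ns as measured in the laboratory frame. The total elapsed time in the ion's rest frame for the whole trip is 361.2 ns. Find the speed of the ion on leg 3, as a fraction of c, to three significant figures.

Leg 1: β = 0.868; γ = 1/√(1 − 0.868²) = 1/√0.2466 = 2.014; τ_1 = 558.9/2.014 = 277.5 ns.
Leg 2: γ = 70.65; τ_2 = 654.8/70.65 = 9.268 ns.
Leg 3: speed unknown; τ_3 = 276.0/γ_3.
Total proper time: 277.5 + 9.268 + τ_3 = 361.2, so τ_3 = 361.2 − 286.8 = 74.40 ns.
γ_3 = 276.0/74.40 = 3.710; β = √(1 − 1/γ²) = √0.9273.

β = 0.963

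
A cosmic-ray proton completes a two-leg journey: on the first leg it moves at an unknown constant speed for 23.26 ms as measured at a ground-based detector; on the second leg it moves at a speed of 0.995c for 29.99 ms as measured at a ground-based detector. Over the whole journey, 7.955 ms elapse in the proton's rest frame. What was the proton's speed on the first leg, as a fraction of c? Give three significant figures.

Leg 1: speed unknown; τ_1 = 23.26/γ_1.
Leg 2: γ = 1/√(1 − 0.995²) = 1/√0.009975 = 10.01; τ_2 = 29.99/10.01 = 2.995 ms.
Total proper time: τ_1 + 2.995 = 7.955, so τ_1 = 7.955 − 2.995 = 4.960 ms.
γ_1 = 23.26/4.960 = 4.690; β = √(1 − 1/γ²) = √0.9545.

β = 0.977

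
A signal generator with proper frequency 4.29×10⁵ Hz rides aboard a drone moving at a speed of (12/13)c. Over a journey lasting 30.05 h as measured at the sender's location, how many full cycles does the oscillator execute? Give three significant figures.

N = 1.78×10¹⁰

γ = 1/√(1 − (12/13)²) = 13/5 = 2.600
The oscillator's own cycle count is N = f × τ where τ is the proper time aboard the drone. τ = Δt/γ = 30.05/2.600 = 11.56 h = 4.161×10⁴ s.
N = 4.29×10⁵ × 4.161×10⁴ = 1.785×10¹⁰.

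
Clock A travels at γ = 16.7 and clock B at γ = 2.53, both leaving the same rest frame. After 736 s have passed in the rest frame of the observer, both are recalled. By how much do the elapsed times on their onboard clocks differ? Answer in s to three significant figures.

A: γ = 16.7; τ_A = 736/16.70 = 44.07 s.
B: γ = 2.53; τ_B = 736/2.530 = 290.9 s.

|τ_A − τ_B| = 247 s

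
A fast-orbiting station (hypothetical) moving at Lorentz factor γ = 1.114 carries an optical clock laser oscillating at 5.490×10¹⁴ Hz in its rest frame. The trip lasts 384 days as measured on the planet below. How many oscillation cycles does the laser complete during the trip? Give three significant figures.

N = 1.64×10²²

γ = 1.114
The oscillator's own cycle count is N = f × τ where τ is the proper time aboard the station. τ = Δt/γ = 384/1.114 = 344.7 days = 2.978×10⁷ s.
N = 5.490×10¹⁴ × 2.978×10⁷ = 1.635×10²².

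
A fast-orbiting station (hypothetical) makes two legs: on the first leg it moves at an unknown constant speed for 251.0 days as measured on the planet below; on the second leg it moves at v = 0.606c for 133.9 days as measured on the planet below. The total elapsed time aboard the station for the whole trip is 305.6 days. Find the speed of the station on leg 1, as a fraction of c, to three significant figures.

Leg 1: speed unknown; τ_1 = 251.0/γ_1.
Leg 2: γ = 1/√(1 − 0.606²) = 1/√0.6328 = 1.257; τ_2 = 133.9/1.257 = 106.5 days.
Total proper time: τ_1 + 106.5 = 305.6, so τ_1 = 305.6 − 106.5 = 199.1 days.
γ_1 = 251.0/199.1 = 1.261; β = √(1 − 1/γ²) = √0.3709.

β = 0.609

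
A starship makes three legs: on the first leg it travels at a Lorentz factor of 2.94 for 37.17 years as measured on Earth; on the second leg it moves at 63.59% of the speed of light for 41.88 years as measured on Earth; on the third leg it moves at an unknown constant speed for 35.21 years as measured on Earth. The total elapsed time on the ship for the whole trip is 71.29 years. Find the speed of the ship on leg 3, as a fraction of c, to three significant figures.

β = 0.664

Leg 1: γ = 2.94; τ_1 = 37.17/2.940 = 12.64 years.
Leg 2: β = 0.6359; γ = 1/√(1 − 0.6359²) = 1/√0.5956 = 1.296; τ_2 = 41.88/1.296 = 32.32 years.
Leg 3: speed unknown; τ_3 = 35.21/γ_3.
Total proper time: 12.64 + 32.32 + τ_3 = 71.29, so τ_3 = 71.29 − 44.96 = 26.33 years.
γ_3 = 35.21/26.33 = 1.337; β = √(1 − 1/γ²) = √0.4410.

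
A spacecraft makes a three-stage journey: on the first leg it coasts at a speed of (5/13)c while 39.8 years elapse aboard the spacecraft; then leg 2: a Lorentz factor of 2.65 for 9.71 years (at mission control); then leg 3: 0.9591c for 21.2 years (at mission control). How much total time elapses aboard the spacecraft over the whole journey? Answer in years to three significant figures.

τ = 49.5 years

Leg 1: 39.8 years is already measured aboard the spacecraft.
Leg 2: γ = 2.65; τ_2 = 9.71/2.650 = 3.664 years.
Leg 3: γ = 1/√(1 − 0.9591²) = 1/√0.08013 = 3.533; τ_3 = 21.2/3.533 = 6.001 years.
Total: 39.80 + 3.664 + 6.001 years.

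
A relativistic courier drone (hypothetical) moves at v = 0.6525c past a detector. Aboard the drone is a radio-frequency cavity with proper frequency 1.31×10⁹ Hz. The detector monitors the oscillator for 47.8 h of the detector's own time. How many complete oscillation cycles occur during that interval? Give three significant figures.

N = 1.71×10¹⁴

γ = 1/√(1 − 0.6525²) = 1/√0.5742 = 1.320
During 47.8 h of lab time, the oscillator's proper time advances by τ = Δt/γ = 47.8/1.320 = 36.22 h = 1.304×10⁵ s.
N = f × τ = 1.31×10⁹ × 1.304×10⁵ = 1.708×10¹⁴.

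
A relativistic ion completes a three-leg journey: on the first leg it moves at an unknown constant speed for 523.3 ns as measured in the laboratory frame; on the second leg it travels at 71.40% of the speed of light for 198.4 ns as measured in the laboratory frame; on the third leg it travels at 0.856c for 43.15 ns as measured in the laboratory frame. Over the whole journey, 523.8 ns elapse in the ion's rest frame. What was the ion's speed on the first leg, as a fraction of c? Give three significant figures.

β = 0.721

Leg 1: speed unknown; τ_1 = 523.3/γ_1.
Leg 2: β = 0.7140; γ = 1/√(1 − 0.7140²) = 1/√0.4902 = 1.428; τ_2 = 198.4/1.428 = 138.9 ns.
Leg 3: γ = 1/√(1 − 0.856²) = 1/√0.2673 = 1.934; τ_3 = 43.15/1.934 = 22.31 ns.
Total proper time: τ_1 + 138.9 + 22.31 = 523.8, so τ_1 = 523.8 − 161.2 = 362.6 ns.
γ_1 = 523.3/362.6 = 1.443; β = √(1 − 1/γ²) = √0.5199.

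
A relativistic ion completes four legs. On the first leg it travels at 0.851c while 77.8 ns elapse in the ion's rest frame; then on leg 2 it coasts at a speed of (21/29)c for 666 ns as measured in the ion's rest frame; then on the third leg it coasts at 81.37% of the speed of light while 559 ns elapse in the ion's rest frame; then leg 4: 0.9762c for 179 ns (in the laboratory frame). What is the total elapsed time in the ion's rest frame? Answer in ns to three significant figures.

Leg 1: 77.8 ns is already measured in the ion's rest frame.
Leg 2: 666 ns is already measured in the ion's rest frame.
Leg 3: 559 ns is already measured in the ion's rest frame.
Leg 4: γ = 1/√(1 − 0.9762²) = 1/√0.04703 = 4.611; τ_4 = 179/4.611 = 38.82 ns.
Total: 77.80 + 666.0 + 559.0 + 38.82 ns.

τ = 1340 ns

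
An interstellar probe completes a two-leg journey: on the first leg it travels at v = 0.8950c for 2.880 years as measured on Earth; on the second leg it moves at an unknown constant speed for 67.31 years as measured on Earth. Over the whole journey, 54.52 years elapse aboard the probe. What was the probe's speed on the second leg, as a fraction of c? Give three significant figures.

Leg 1: γ = 1/√(1 − 0.8950²) = 1/√0.1990 = 2.242; τ_1 = 2.880/2.242 = 1.285 years.
Leg 2: speed unknown; τ_2 = 67.31/γ_2.
Total proper time: 1.285 + τ_2 = 54.52, so τ_2 = 54.52 − 1.285 = 53.24 years.
γ_2 = 67.31/53.24 = 1.264; β = √(1 − 1/γ²) = √0.3745.

β = 0.612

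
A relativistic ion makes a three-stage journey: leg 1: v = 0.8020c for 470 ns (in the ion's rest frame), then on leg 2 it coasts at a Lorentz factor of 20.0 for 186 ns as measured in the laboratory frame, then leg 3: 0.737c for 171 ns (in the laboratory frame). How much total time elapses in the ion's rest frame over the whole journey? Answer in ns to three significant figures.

τ = 595 ns

Leg 1: 470 ns is already measured in the ion's rest frame.
Leg 2: γ = 20.0; τ_2 = 186/20.00 = 9.300 ns.
Leg 3: γ = 1/√(1 − 0.737²) = 1/√0.4568 = 1.480; τ_3 = 171/1.480 = 115.6 ns.
Total: 470.0 + 9.300 + 115.6 ns.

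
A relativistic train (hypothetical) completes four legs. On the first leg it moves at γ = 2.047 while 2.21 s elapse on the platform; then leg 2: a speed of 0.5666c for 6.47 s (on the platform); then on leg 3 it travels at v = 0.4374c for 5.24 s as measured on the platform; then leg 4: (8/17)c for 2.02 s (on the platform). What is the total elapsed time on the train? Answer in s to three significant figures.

τ = 12.9 s

Leg 1: γ = 2.047; τ_1 = 2.21/2.047 = 1.080 s.
Leg 2: γ = 1/√(1 − 0.5666²) = 1/√0.6790 = 1.214; τ_2 = 6.47/1.214 = 5.331 s.
Leg 3: γ = 1/√(1 − 0.4374²) = 1/√0.8087 = 1.112; τ_3 = 5.24/1.112 = 4.712 s.
Leg 4: γ = 1/√(1 − (8/17)²) = 17/15 ≈ 1.133; τ_4 = 2.02/1.133 = 1.782 s.
Total: 1.080 + 5.331 + 4.712 + 1.782 s.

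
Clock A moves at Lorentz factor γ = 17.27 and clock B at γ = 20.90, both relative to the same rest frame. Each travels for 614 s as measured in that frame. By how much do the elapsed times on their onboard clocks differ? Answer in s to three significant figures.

|τ_A − τ_B| = 6.17 s

A: γ = 17.27; τ_A = 614/17.27 = 35.55 s.
B: γ = 20.90; τ_B = 614/20.90 = 29.38 s.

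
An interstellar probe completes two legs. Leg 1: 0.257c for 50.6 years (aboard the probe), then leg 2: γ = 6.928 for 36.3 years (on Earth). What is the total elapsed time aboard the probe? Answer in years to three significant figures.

Leg 1: 50.6 years is already measured aboard the probe.
Leg 2: γ = 6.928; τ_2 = 36.3/6.928 = 5.240 years.
Total: 50.60 + 5.240 years.

τ = 55.8 years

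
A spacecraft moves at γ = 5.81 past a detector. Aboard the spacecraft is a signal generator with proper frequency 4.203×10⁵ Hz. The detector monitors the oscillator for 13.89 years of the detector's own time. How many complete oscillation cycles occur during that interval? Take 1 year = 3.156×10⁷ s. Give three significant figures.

N = 3.17×10¹³

γ = 5.81
During 13.89 years of lab time, the oscillator's proper time advances by τ = Δt/γ = 13.89/5.810 = 2.391 years = 7.545×10⁷ s.
N = f × τ = 4.203×10⁵ × 7.545×10⁷ = 3.171×10¹³.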